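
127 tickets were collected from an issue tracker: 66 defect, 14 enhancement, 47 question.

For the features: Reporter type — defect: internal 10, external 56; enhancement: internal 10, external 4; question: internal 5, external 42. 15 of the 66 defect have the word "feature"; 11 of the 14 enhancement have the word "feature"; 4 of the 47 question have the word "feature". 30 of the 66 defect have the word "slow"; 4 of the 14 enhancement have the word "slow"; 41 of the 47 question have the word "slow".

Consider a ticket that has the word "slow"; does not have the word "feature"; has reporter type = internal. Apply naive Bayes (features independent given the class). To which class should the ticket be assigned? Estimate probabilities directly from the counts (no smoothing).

defect: (66/127) × (10/66) × (51/66) × (30/66) ≈ 0.0276567
enhancement: (14/127) × (10/14) × (3/14) × (4/14) ≈ 0.00482083
question: (47/127) × (5/47) × (43/47) × (41/47) ≈ 0.0314212
Highest score → question.

question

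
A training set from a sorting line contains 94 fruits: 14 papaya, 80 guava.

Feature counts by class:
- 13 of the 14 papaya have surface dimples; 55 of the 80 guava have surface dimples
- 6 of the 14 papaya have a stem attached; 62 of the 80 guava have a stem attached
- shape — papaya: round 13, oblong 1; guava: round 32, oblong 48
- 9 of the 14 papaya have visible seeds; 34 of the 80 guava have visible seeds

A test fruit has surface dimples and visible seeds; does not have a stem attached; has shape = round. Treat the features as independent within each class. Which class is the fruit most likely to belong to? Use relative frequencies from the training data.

papaya: (14/94) × (13/14) × (8/14) × (13/14) × (9/14) ≈ 0.0471745
guava: (80/94) × (55/80) × (18/80) × (32/80) × (34/80) ≈ 0.0223803
Highest score → papaya.

papaya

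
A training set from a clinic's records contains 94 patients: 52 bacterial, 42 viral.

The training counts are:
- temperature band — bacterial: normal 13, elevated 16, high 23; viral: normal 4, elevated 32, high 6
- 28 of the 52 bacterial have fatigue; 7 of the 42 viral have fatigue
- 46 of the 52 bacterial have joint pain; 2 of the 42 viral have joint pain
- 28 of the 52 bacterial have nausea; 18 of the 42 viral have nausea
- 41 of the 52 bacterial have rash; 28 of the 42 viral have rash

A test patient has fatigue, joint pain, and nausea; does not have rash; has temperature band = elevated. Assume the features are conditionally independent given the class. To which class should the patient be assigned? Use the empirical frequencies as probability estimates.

bacterial

bacterial: (52/94) × (16/52) × (28/52) × (46/52) × (28/52) × (11/52) ≈ 0.00923518
viral: (42/94) × (32/42) × (7/42) × (2/42) × (18/42) × (14/42) ≈ 0.00038597
Highest score → bacterial.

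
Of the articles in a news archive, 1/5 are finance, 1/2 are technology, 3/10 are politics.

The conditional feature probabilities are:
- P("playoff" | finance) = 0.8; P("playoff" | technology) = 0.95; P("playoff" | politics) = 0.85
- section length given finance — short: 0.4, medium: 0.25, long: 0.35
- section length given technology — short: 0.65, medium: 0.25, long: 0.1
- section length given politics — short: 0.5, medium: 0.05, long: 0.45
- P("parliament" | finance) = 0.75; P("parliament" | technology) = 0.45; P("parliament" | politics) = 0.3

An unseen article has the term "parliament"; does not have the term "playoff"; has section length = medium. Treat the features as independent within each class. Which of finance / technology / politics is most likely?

finance: 0.2 × (1−0.8) × 0.25 × 0.75 = 0.0075
technology: 0.5 × (1−0.95) × 0.25 × 0.45 = 0.0028125
politics: 0.3 × (1−0.85) × 0.05 × 0.3 = 0.000675
Highest score → finance.

finance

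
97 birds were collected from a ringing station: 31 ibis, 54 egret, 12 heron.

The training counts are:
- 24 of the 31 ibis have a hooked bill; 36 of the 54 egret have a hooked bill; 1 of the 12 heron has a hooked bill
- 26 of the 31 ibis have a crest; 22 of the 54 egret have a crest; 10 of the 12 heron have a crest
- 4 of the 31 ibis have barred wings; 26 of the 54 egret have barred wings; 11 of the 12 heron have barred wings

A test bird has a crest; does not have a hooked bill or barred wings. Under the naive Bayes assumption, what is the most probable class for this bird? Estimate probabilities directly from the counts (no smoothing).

ibis

ibis: (31/97) × (7/31) × (26/31) × (27/31) ≈ 0.0527157
egret: (54/97) × (18/54) × (22/54) × (28/54) ≈ 0.0392007
heron: (12/97) × (11/12) × (10/12) × (1/12) ≈ 0.00787514
Highest score → ibis.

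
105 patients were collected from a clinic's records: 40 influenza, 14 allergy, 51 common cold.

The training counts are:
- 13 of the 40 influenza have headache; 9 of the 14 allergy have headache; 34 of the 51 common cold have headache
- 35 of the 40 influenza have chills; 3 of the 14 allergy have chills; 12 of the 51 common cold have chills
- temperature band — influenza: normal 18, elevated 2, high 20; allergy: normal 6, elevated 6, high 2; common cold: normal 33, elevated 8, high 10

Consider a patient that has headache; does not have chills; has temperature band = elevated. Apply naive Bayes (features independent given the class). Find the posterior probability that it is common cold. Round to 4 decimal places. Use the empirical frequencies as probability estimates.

0.5672

influenza: (40/105) × (13/40) × (5/40) × (2/40) ≈ 0.00077381
allergy: (14/105) × (9/14) × (11/14) × (6/14) ≈ 0.028863
common cold: (51/105) × (34/51) × (39/51) × (8/51) ≈ 0.0388422
P(common cold | x) = 0.0388422 / 0.06847901 ≈ 0.5672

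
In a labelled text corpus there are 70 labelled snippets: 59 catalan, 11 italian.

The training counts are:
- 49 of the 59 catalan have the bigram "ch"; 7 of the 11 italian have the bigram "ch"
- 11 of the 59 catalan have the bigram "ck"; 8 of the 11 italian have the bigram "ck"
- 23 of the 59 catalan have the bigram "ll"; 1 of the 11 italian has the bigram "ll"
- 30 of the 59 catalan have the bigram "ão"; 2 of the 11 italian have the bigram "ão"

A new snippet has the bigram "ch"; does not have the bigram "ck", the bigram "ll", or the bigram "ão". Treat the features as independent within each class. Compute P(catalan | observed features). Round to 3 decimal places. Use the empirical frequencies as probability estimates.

catalan: (59/70) × (49/59) × (48/59) × (36/59) × (29/59) ≈ 0.170798
italian: (11/70) × (7/11) × (3/11) × (10/11) × (9/11) ≈ 0.0202855
P(catalan | x) = 0.170798 / 0.1910835 ≈ 0.894

0.894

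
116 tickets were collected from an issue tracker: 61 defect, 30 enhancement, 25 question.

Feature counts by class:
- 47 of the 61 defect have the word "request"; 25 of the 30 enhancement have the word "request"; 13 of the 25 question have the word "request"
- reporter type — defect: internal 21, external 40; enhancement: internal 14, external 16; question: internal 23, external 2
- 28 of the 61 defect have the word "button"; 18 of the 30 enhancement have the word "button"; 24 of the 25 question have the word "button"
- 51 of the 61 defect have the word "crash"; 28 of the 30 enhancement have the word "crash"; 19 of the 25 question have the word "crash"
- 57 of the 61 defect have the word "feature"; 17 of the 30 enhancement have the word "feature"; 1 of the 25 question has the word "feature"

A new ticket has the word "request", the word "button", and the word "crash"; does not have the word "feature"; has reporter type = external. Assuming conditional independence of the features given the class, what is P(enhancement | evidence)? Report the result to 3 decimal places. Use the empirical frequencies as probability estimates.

defect: (61/116) × (47/61) × (40/61) × (28/61) × (51/61) × (4/61) ≈ 0.00668604
enhancement: (30/116) × (25/30) × (16/30) × (18/30) × (28/30) × (13/30) ≈ 0.0278927
question: (25/116) × (13/25) × (2/25) × (24/25) × (19/25) × (24/25) ≈ 0.00627959
P(enhancement | x) = 0.0278927 / 0.04085833 ≈ 0.683

0.683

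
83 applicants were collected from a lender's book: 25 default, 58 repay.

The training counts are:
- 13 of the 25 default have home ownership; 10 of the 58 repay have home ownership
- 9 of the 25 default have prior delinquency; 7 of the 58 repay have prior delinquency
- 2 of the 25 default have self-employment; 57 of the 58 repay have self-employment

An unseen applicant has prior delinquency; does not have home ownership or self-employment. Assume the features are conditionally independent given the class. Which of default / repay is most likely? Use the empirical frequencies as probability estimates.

default: (25/83) × (12/25) × (9/25) × (23/25) ≈ 0.0478843
repay: (58/83) × (48/58) × (7/58) × (1/58) ≈ 0.00120339
Highest score → default.

default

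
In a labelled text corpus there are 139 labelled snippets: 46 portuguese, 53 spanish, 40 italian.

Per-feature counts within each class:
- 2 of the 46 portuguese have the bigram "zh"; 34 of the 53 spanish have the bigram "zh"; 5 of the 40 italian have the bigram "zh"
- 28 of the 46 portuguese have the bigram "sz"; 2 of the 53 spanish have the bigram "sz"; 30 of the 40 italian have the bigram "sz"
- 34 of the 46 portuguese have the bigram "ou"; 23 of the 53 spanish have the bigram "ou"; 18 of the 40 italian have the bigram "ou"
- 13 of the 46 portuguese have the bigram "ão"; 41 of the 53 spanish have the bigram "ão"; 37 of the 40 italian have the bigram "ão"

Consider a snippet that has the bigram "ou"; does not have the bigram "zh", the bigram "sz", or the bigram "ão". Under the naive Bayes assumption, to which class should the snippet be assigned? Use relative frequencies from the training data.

portuguese: (46/139) × (44/46) × (18/46) × (34/46) × (33/46) ≈ 0.0656795
spanish: (53/139) × (19/53) × (51/53) × (23/53) × (12/53) ≈ 0.0129238
italian: (40/139) × (35/40) × (10/40) × (18/40) × (3/40) ≈ 0.00212455
Highest score → portuguese.

portuguese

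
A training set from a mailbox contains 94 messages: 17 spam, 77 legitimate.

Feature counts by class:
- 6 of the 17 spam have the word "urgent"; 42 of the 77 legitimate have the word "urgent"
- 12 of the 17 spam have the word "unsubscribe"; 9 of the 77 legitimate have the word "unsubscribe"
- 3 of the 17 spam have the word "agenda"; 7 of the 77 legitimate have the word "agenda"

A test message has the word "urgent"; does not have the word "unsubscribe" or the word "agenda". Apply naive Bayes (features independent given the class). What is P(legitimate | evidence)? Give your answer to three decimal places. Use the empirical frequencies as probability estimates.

spam: (17/94) × (6/17) × (5/17) × (14/17) ≈ 0.0154605
legitimate: (77/94) × (42/77) × (68/77) × (70/77) ≈ 0.358713
P(legitimate | x) = 0.358713 / 0.3741735 ≈ 0.959

0.959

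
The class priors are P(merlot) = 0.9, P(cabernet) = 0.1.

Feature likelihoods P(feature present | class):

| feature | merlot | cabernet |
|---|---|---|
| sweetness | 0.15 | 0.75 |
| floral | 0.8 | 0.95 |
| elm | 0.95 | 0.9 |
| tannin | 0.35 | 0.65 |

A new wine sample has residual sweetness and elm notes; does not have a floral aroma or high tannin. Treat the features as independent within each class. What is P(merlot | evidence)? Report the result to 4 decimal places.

merlot: 0.9 × 0.15 × (1−0.8) × 0.95 × (1−0.35) = 0.0166725
cabernet: 0.1 × 0.75 × (1−0.95) × 0.9 × (1−0.65) = 0.00118125
P(merlot | x) = 0.0166725 / 0.01785375 ≈ 0.9338

0.9338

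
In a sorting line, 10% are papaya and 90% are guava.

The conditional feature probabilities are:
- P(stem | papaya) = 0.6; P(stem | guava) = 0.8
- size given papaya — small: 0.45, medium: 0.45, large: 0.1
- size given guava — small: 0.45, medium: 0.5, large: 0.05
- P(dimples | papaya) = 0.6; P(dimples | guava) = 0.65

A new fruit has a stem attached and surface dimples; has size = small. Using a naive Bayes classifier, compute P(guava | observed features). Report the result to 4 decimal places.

papaya: 0.1 × 0.6 × 0.45 × 0.6 = 0.0162
guava: 0.9 × 0.8 × 0.45 × 0.65 = 0.2106
P(guava | x) = 0.2106 / 0.2268 ≈ 0.9286

0.9286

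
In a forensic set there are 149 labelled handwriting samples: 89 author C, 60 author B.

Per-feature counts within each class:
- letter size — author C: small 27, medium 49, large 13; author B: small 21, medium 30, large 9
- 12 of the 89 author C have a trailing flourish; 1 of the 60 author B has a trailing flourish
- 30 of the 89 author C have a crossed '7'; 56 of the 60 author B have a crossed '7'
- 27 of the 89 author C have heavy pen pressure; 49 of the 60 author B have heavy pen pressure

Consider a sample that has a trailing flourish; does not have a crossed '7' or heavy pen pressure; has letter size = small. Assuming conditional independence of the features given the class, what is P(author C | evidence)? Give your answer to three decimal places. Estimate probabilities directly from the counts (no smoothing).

author C: (89/149) × (27/89) × (12/89) × (59/89) × (62/89) ≈ 0.0112832
author B: (60/149) × (21/60) × (1/60) × (4/60) × (11/60) ≈ 0.0000287099
P(author C | x) = 0.0112832 / 0.0113119099 ≈ 0.997

0.997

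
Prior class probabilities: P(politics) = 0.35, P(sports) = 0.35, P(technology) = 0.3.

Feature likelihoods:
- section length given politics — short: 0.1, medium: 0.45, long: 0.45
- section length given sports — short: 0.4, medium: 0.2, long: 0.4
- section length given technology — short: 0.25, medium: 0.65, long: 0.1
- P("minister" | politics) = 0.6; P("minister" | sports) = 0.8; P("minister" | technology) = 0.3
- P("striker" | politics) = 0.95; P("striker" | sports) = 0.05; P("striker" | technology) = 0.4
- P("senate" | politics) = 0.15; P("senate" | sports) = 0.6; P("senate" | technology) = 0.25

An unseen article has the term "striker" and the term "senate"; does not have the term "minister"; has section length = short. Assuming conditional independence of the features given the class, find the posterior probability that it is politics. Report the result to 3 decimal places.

politics: 0.35 × 0.1 × (1−0.6) × 0.95 × 0.15 = 0.001995
sports: 0.35 × 0.4 × (1−0.8) × 0.05 × 0.6 = 0.00084
technology: 0.3 × 0.25 × (1−0.3) × 0.4 × 0.25 = 0.00525
P(politics | x) = 0.001995 / 0.008085 ≈ 0.247

0.247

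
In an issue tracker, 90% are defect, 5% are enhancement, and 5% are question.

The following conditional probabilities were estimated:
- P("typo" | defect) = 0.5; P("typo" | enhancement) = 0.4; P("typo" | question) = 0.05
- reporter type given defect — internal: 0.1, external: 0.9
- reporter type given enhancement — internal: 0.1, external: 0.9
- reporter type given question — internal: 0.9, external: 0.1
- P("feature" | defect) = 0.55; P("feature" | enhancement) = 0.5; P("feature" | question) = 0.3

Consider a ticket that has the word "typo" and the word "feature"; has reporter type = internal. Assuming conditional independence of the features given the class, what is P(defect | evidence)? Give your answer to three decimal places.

0.937

defect: 0.9 × 0.5 × 0.1 × 0.55 = 0.02475
enhancement: 0.05 × 0.4 × 0.1 × 0.5 = 0.001
question: 0.05 × 0.05 × 0.9 × 0.3 = 0.000675
P(defect | x) = 0.02475 / 0.026425 ≈ 0.937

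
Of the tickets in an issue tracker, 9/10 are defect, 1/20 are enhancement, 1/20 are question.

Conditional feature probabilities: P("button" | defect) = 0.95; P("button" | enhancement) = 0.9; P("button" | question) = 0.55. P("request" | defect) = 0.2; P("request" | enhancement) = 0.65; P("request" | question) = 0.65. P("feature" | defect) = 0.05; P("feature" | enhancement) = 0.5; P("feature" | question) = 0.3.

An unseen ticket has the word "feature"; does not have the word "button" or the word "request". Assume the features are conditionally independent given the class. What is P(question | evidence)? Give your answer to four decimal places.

defect: 0.9 × (1−0.95) × (1−0.2) × 0.05 = 0.0018
enhancement: 0.05 × (1−0.9) × (1−0.65) × 0.5 = 0.000875
question: 0.05 × (1−0.55) × (1−0.65) × 0.3 = 0.0023625
P(question | x) = 0.0023625 / 0.0050375 ≈ 0.4690

0.4690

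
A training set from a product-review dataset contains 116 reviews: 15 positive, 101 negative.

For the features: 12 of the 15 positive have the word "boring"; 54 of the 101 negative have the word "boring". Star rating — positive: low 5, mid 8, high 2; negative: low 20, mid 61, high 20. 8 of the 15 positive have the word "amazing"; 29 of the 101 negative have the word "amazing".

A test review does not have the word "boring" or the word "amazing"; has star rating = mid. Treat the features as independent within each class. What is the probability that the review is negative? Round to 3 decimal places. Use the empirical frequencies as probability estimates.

positive: (15/116) × (3/15) × (8/15) × (7/15) ≈ 0.00643678
negative: (101/116) × (47/101) × (61/101) × (72/101) ≈ 0.174445
P(negative | x) = 0.174445 / 0.18088178 ≈ 0.964

0.964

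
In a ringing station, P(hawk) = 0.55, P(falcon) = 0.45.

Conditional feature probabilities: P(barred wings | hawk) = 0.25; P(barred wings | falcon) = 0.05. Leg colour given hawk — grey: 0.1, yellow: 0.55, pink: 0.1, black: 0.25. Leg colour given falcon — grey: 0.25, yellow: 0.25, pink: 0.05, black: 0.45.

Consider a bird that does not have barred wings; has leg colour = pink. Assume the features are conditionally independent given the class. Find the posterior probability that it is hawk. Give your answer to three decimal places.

hawk: 0.55 × (1−0.25) × 0.1 = 0.04125
falcon: 0.45 × (1−0.05) × 0.05 = 0.021375
P(hawk | x) = 0.04125 / 0.062625 ≈ 0.659

0.659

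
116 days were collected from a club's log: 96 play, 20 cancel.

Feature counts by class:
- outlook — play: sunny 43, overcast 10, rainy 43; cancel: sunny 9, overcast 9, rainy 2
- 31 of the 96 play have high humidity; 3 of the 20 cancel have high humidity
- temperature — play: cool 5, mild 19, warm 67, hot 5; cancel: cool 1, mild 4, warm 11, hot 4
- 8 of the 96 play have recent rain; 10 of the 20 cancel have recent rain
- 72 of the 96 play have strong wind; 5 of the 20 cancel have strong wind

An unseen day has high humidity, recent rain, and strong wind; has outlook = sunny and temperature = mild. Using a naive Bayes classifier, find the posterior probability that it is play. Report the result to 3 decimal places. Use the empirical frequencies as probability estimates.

0.836

play: (96/116) × (43/96) × (31/96) × (19/96) × (8/96) × (72/96) ≈ 0.00148069
cancel: (20/116) × (9/20) × (3/20) × (4/20) × (10/20) × (5/20) ≈ 0.000290948
P(play | x) = 0.00148069 / 0.001771638 ≈ 0.836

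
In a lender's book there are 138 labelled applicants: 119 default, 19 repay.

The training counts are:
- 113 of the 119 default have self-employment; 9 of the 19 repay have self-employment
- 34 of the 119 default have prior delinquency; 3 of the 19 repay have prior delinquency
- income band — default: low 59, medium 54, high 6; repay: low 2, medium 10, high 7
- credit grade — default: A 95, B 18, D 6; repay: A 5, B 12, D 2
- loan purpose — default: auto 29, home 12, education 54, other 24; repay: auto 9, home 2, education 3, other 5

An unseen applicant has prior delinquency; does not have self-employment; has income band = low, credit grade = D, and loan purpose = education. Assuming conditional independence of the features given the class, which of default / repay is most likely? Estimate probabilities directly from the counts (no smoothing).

default: (119/138) × (6/119) × (34/119) × (59/119) × (6/119) × (54/119) ≈ 0.000140916
repay: (19/138) × (10/19) × (3/19) × (2/19) × (2/19) × (3/19) ≈ 0.0000200175
Highest score → default.

default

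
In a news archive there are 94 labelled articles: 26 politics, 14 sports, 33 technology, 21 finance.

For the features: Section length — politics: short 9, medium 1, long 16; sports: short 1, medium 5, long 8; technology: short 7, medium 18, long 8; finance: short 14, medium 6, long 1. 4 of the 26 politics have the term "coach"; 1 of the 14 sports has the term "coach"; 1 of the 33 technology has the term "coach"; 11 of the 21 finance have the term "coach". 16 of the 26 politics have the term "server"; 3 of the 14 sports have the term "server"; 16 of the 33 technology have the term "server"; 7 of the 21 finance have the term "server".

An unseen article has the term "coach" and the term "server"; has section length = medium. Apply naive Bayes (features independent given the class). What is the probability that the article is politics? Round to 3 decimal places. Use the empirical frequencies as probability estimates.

0.064

politics: (26/94) × (1/26) × (4/26) × (16/26) ≈ 0.00100718
sports: (14/94) × (5/14) × (1/14) × (3/14) ≈ 0.000814155
technology: (33/94) × (18/33) × (1/33) × (16/33) ≈ 0.00281343
finance: (21/94) × (6/21) × (11/21) × (7/21) ≈ 0.0111449
P(politics | x) = 0.00100718 / 0.015779665 ≈ 0.064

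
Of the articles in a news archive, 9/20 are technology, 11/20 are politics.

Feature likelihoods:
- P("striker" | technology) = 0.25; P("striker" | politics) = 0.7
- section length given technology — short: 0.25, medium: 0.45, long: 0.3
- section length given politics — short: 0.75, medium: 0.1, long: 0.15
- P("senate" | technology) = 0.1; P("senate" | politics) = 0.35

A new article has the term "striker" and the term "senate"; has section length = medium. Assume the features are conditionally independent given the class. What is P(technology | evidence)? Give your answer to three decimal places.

0.273

technology: 0.45 × 0.25 × 0.45 × 0.1 = 0.0050625
politics: 0.55 × 0.7 × 0.1 × 0.35 = 0.013475
P(technology | x) = 0.0050625 / 0.0185375 ≈ 0.273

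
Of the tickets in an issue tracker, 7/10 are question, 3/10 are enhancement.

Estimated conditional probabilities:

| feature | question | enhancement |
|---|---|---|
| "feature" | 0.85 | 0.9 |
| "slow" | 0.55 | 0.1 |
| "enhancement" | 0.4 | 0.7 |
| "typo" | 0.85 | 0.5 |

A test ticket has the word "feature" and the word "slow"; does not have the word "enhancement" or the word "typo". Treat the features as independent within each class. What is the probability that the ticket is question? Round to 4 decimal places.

0.8791

question: 0.7 × 0.85 × 0.55 × (1−0.4) × (1−0.85) = 0.0294525
enhancement: 0.3 × 0.9 × 0.1 × (1−0.7) × (1−0.5) = 0.00405
P(question | x) = 0.0294525 / 0.0335025 ≈ 0.8791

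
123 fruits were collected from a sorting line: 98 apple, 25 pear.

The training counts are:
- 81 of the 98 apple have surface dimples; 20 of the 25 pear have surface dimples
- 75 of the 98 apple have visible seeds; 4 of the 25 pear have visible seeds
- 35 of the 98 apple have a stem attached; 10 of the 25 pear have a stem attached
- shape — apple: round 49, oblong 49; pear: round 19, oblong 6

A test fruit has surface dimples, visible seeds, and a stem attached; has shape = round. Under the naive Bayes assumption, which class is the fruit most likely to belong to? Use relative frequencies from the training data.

apple: (98/123) × (81/98) × (75/98) × (35/98) × (49/98) ≈ 0.0899968
pear: (25/123) × (20/25) × (4/25) × (10/25) × (19/25) ≈ 0.00790894
Highest score → apple.

apple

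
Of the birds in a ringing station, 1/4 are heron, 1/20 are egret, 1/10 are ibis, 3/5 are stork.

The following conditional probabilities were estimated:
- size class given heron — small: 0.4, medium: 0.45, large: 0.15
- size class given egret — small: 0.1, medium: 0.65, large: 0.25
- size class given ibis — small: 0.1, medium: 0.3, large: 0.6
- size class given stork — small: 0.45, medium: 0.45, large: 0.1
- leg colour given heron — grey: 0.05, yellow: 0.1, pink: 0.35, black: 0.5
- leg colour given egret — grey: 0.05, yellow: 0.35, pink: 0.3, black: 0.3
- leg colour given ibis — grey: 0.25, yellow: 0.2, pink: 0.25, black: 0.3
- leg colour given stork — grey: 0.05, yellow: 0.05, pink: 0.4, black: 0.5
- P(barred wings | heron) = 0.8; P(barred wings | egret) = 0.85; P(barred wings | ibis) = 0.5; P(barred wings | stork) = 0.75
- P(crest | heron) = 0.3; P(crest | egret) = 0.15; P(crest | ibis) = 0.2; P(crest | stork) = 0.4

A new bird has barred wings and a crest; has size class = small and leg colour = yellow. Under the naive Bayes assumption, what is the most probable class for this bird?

heron: 0.25 × 0.4 × 0.1 × 0.8 × 0.3 = 0.0024
egret: 0.05 × 0.1 × 0.35 × 0.85 × 0.15 = 0.000223125
ibis: 0.1 × 0.1 × 0.2 × 0.5 × 0.2 = 0.0002
stork: 0.6 × 0.45 × 0.05 × 0.75 × 0.4 = 0.00405
Highest score → stork.

stork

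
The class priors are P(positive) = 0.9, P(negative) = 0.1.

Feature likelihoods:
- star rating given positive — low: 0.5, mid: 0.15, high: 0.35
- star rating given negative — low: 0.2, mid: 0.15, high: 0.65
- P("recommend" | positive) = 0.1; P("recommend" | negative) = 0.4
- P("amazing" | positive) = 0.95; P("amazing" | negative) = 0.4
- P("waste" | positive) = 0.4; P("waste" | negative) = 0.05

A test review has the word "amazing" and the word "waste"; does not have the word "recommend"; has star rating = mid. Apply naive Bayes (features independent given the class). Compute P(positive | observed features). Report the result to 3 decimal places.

0.996

positive: 0.9 × 0.15 × (1−0.1) × 0.95 × 0.4 = 0.04617
negative: 0.1 × 0.15 × (1−0.4) × 0.4 × 0.05 = 0.00018
P(positive | x) = 0.04617 / 0.04635 ≈ 0.996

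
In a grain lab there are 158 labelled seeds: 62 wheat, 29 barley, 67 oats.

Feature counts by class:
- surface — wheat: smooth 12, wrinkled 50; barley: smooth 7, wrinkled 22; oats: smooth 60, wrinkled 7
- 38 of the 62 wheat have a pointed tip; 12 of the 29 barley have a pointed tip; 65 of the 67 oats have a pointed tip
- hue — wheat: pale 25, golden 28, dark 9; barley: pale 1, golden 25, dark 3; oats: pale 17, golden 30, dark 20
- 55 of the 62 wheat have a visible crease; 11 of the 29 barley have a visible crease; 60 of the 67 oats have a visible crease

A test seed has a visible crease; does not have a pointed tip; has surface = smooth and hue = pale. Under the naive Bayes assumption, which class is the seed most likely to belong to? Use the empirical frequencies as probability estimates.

wheat

wheat: (62/158) × (12/62) × (24/62) × (25/62) × (55/62) ≈ 0.0105163
barley: (29/158) × (7/29) × (17/29) × (1/29) × (11/29) ≈ 0.000339695
oats: (67/158) × (60/67) × (2/67) × (17/67) × (60/67) ≈ 0.00257573
Highest score → wheat.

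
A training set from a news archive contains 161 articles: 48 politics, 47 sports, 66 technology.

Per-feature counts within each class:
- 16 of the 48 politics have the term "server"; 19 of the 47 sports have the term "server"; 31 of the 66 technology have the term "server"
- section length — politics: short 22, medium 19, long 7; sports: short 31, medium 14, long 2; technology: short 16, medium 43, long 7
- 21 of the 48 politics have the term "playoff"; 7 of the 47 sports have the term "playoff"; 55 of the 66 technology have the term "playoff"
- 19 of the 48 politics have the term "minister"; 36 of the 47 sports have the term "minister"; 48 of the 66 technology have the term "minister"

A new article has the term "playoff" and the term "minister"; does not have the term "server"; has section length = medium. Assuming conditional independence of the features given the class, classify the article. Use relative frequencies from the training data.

politics: (48/161) × (32/48) × (19/48) × (21/48) × (19/48) ≈ 0.0136247
sports: (47/161) × (28/47) × (14/47) × (7/47) × (36/47) ≈ 0.00590972
technology: (66/161) × (35/66) × (43/66) × (55/66) × (48/66) ≈ 0.0858386
Highest score → technology.

technology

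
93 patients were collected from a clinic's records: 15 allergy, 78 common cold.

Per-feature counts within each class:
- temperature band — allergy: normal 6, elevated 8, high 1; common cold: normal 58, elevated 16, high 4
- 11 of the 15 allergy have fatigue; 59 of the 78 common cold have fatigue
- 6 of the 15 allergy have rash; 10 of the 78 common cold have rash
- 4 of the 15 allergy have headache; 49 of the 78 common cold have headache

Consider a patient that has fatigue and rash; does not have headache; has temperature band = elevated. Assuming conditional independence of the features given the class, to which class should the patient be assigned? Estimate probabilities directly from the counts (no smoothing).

allergy

allergy: (15/93) × (8/15) × (11/15) × (6/15) × (11/15) ≈ 0.0185042
common cold: (78/93) × (16/78) × (59/78) × (10/78) × (29/78) ≈ 0.00620302
Highest score → allergy.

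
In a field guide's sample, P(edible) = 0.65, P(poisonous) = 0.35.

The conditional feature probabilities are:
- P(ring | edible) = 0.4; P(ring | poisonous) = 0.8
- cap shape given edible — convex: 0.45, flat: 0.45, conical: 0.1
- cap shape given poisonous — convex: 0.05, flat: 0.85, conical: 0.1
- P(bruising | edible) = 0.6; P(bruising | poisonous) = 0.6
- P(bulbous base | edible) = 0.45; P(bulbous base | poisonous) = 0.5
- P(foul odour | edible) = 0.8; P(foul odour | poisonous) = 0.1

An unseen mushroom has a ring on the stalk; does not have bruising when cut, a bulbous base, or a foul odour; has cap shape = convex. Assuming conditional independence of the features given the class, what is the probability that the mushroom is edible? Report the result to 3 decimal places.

edible: 0.65 × 0.4 × 0.45 × (1−0.6) × (1−0.45) × (1−0.8) = 0.005148
poisonous: 0.35 × 0.8 × 0.05 × (1−0.6) × (1−0.5) × (1−0.1) = 0.00252
P(edible | x) = 0.005148 / 0.007668 ≈ 0.671

0.671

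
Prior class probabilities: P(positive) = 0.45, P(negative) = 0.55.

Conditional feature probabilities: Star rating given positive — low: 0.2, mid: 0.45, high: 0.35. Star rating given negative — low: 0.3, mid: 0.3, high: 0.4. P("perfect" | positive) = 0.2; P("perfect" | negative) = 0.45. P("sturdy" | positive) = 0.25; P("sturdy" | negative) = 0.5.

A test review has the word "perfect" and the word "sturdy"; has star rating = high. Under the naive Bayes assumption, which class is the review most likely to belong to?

negative

positive: 0.45 × 0.35 × 0.2 × 0.25 = 0.007875
negative: 0.55 × 0.4 × 0.45 × 0.5 = 0.0495
Highest score → negative.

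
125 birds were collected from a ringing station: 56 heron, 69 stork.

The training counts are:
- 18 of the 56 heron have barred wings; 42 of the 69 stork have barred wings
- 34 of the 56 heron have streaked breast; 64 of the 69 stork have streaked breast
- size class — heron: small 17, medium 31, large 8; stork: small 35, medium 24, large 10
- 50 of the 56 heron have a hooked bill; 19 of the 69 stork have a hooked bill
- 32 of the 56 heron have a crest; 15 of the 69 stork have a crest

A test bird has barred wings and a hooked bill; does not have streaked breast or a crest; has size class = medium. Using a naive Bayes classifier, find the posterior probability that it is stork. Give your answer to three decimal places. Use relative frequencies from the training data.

0.132

heron: (56/125) × (18/56) × (22/56) × (31/56) × (50/56) × (24/56) ≈ 0.0119833
stork: (69/125) × (42/69) × (5/69) × (24/69) × (19/69) × (54/69) ≈ 0.00182504
P(stork | x) = 0.00182504 / 0.01380834 ≈ 0.132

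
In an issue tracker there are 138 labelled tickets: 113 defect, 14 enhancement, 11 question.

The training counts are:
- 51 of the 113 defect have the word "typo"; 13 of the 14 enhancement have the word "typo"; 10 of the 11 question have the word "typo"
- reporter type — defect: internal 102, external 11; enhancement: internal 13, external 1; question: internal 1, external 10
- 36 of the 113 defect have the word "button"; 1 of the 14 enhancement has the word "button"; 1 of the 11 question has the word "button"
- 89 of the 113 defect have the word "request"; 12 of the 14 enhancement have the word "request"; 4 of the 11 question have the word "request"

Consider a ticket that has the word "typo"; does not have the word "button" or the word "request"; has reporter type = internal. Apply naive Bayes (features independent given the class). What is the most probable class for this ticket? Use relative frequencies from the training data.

defect

defect: (113/138) × (51/113) × (102/113) × (77/113) × (24/113) ≈ 0.048279
enhancement: (14/138) × (13/14) × (13/14) × (13/14) × (2/14) ≈ 0.0116037
question: (11/138) × (10/11) × (1/11) × (10/11) × (7/11) ≈ 0.00381102
Highest score → defect.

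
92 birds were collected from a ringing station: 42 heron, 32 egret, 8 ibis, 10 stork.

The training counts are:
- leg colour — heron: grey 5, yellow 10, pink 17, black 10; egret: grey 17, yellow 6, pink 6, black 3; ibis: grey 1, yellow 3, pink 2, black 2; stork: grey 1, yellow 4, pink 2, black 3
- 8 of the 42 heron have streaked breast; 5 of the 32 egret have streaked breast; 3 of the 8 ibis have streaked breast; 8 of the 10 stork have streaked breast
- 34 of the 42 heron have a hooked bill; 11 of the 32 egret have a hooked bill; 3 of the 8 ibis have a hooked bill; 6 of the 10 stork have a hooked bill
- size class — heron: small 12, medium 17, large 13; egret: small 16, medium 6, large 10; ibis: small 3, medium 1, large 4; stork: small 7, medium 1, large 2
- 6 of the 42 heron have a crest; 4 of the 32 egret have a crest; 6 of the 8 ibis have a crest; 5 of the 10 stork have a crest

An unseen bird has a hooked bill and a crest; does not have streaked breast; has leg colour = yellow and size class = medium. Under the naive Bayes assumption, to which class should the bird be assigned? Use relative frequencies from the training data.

heron

heron: (42/92) × (10/42) × (34/42) × (34/42) × (17/42) × (6/42) ≈ 0.00411882
egret: (32/92) × (6/32) × (27/32) × (11/32) × (6/32) × (4/32) ≈ 0.000443334
ibis: (8/92) × (3/8) × (5/8) × (3/8) × (1/8) × (6/8) ≈ 0.0007165
stork: (10/92) × (4/10) × (2/10) × (6/10) × (1/10) × (5/10) ≈ 0.00026087
Highest score → heron.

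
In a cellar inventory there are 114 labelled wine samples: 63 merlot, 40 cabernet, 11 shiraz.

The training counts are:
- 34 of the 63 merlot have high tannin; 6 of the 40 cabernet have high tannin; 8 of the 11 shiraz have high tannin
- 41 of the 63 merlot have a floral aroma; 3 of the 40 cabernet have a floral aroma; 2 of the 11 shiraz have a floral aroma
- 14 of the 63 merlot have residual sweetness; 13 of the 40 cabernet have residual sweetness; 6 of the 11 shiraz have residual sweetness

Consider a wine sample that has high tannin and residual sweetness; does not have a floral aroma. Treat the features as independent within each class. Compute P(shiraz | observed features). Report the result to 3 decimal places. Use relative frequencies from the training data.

0.446

merlot: (63/114) × (34/63) × (22/63) × (14/63) ≈ 0.0231443
cabernet: (40/114) × (6/40) × (37/40) × (13/40) ≈ 0.0158224
shiraz: (11/114) × (8/11) × (9/11) × (6/11) ≈ 0.031318
P(shiraz | x) = 0.031318 / 0.0702847 ≈ 0.446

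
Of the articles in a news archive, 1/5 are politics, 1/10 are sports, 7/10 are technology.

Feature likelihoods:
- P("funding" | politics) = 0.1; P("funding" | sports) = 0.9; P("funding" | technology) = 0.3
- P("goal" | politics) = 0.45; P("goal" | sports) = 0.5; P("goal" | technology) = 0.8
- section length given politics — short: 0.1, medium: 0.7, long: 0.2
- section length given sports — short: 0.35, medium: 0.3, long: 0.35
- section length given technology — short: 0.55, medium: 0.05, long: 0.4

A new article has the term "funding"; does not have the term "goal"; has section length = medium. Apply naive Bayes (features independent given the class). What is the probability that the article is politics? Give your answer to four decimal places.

0.3305

politics: 0.2 × 0.1 × (1−0.45) × 0.7 = 0.0077
sports: 0.1 × 0.9 × (1−0.5) × 0.3 = 0.0135
technology: 0.7 × 0.3 × (1−0.8) × 0.05 = 0.0021
P(politics | x) = 0.0077 / 0.0233 ≈ 0.3305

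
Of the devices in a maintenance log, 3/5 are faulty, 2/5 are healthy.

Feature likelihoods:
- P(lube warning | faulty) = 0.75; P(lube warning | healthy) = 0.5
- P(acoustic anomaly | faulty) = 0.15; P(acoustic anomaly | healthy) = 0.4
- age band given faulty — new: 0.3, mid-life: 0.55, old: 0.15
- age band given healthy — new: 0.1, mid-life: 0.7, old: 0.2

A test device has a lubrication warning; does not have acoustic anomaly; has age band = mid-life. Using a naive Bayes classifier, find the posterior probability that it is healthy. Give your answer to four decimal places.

0.2854

faulty: 0.6 × 0.75 × (1−0.15) × 0.55 = 0.210375
healthy: 0.4 × 0.5 × (1−0.4) × 0.7 = 0.084
P(healthy | x) = 0.084 / 0.294375 ≈ 0.2854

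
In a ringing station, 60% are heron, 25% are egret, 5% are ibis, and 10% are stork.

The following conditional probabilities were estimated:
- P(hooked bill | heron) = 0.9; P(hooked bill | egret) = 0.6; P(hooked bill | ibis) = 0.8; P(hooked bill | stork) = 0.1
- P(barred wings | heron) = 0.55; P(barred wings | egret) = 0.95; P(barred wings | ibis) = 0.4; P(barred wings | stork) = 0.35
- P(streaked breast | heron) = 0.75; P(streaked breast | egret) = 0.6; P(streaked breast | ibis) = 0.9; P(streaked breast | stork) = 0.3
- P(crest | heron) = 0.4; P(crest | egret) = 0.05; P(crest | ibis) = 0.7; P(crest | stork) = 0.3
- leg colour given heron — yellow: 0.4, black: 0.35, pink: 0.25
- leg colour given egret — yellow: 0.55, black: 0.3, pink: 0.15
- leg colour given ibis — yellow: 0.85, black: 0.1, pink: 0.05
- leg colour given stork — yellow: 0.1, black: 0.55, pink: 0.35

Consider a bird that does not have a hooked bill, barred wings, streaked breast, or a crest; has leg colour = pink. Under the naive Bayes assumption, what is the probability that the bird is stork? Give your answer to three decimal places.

heron: 0.6 × (1−0.9) × (1−0.55) × (1−0.75) × (1−0.4) × 0.25 = 0.0010125
egret: 0.25 × (1−0.6) × (1−0.95) × (1−0.6) × (1−0.05) × 0.15 = 0.000285
ibis: 0.05 × (1−0.8) × (1−0.4) × (1−0.9) × (1−0.7) × 0.05 = 0.000009
stork: 0.1 × (1−0.1) × (1−0.35) × (1−0.3) × (1−0.3) × 0.35 = 0.01003275
P(stork | x) = 0.01003275 / 0.01133925 ≈ 0.885

0.885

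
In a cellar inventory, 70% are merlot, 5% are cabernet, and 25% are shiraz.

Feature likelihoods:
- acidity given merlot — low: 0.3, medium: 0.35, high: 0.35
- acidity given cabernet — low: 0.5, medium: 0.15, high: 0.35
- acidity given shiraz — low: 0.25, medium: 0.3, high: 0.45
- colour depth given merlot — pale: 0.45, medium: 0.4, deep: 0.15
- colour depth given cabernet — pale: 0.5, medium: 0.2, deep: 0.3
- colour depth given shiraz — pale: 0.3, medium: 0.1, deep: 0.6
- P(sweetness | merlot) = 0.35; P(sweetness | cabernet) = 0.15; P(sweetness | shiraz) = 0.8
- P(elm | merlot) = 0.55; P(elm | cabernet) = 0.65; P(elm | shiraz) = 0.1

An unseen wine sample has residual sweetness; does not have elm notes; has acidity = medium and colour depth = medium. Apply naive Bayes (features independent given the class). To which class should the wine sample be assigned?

merlot: 0.7 × 0.35 × 0.4 × 0.35 × (1−0.55) = 0.015435
cabernet: 0.05 × 0.15 × 0.2 × 0.15 × (1−0.65) = 0.00007875
shiraz: 0.25 × 0.3 × 0.1 × 0.8 × (1−0.1) = 0.0054
Highest score → merlot.

merlot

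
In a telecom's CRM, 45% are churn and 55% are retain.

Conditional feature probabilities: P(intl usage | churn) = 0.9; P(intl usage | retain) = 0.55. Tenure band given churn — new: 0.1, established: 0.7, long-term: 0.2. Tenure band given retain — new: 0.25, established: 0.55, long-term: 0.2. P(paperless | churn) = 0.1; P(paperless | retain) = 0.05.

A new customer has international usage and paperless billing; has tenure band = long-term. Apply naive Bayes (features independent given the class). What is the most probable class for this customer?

churn: 0.45 × 0.9 × 0.2 × 0.1 = 0.0081
retain: 0.55 × 0.55 × 0.2 × 0.05 = 0.003025
Highest score → churn.

churn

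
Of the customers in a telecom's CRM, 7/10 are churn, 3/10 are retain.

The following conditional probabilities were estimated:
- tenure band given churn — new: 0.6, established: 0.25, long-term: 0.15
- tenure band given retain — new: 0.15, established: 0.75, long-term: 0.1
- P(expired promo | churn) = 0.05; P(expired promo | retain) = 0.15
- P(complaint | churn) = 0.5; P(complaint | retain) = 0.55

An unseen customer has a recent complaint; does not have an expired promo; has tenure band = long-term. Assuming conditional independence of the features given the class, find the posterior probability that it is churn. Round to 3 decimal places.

churn: 0.7 × 0.15 × (1−0.05) × 0.5 = 0.049875
retain: 0.3 × 0.1 × (1−0.15) × 0.55 = 0.014025
P(churn | x) = 0.049875 / 0.0639 ≈ 0.781

0.781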